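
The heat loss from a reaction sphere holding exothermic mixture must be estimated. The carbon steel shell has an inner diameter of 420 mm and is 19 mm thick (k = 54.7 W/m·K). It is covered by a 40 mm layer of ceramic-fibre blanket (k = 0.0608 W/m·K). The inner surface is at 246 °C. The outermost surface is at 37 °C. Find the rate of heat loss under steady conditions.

Q ≈ 246 W

Radial (spherical) resistances in series:
R_carbon steel shell = (1/0.21 − 1/0.229)/(4π×54.7) = 5.748×10^-4 K/W
R_ceramic-fibre blanket = (1/0.229 − 1/0.269)/(4π×0.0608) = 0.8499 K/W
R_total = 0.8505 K/W
Q = ΔT/R_total = 209/0.8505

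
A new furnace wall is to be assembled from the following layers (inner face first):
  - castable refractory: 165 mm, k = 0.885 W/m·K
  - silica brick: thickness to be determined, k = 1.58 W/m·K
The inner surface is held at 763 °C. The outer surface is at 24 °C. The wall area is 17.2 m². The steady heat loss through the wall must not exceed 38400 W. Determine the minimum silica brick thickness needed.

L ≈ 228 mm

Treating each layer as a thermal resistance in series:
R_castable refractory = L/(kA) = 0.165/(0.885×17.2) = 0.01084 K/W
Sum of the known resistances R_other = 0.01084 K/W
Required total resistance R_tot = ΔT/Q_allow = 739/38400 = 0.01924 K/W
R_silica brick = R_tot − R_other = 0.008405 K/W
L = R·k·A = 0.008405×1.58×17.2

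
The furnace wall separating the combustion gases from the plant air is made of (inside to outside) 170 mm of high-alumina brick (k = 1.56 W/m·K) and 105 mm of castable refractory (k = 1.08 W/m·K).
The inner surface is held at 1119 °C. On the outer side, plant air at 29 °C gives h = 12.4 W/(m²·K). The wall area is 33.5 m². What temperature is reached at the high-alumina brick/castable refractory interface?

T ≈ 705 °C

Series thermal resistances:
R_high-alumina brick = L/(kA) = 0.17/(1.56×33.5) = 0.003253 K/W
R_castable refractory = L/(kA) = 0.105/(1.08×33.5) = 0.002902 K/W
R_outer film = 1/(h_o·A) = 1/(12.4×33.5) = 0.002407 K/W
R_total = 0.008562 K/W;  Q = ΔT/R_total = 1090/0.008562 = 127300 W
T_interface = T_inner − Q·ΣR(inner→interface) = 1119 − 127000×0.003253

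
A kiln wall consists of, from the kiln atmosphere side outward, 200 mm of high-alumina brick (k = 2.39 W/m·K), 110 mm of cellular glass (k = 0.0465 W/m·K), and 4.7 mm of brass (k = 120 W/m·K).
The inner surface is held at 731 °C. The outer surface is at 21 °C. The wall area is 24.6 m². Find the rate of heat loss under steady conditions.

Model the wall as resistances in series:
R_high-alumina brick = L/(kA) = 0.2/(2.39×24.6) = 0.003402 K/W
R_cellular glass = L/(kA) = 0.11/(0.0465×24.6) = 0.09616 K/W
R_brass = L/(kA) = 0.0047/(120×24.6) = 1.592×10^-6 K/W
R_total = 0.09957 K/W
Q = ΔT / R_total = 710 / 0.09957

Q ≈ 7130 W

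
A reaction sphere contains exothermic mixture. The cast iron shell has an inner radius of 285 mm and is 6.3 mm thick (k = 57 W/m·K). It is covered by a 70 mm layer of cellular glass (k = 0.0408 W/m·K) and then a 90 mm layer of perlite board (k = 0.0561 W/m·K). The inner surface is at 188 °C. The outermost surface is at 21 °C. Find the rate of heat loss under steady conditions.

Q ≈ 80.3 W

For a spherical shell R = (1/r₁ − 1/r₂)/(4πk); film R = 1/(h·4πr²). In series:
R_cast iron shell = (1/0.285 − 1/0.2913)/(4π×57) = 1.059×10^-4 K/W
R_cellular glass = (1/0.2913 − 1/0.3613)/(4π×0.0408) = 1.297 K/W
R_perlite board = (1/0.3613 − 1/0.4513)/(4π×0.0561) = 0.783 K/W
R_total = 2.08 K/W
Q = ΔT/R_total = 167/2.08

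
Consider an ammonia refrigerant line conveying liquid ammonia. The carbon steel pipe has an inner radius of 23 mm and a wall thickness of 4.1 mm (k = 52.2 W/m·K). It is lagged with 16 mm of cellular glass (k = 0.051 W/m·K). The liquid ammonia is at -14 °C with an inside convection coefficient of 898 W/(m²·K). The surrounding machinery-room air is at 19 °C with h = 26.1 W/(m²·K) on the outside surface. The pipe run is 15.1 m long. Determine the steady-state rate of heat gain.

Radial resistances (cylindrical: R_cond = ln(r_o/r_i)/(2πkL), R_conv = 1/(h·2πrL)):
R_inner film = 1/(h_i·2πr₁L) = 1/(898×2π×0.023×15.1) = 5.103×10^-4 K/W
R_carbon steel pipe wall = ln(27.1/23)/(2π×52.2×15.1) = 3.312×10^-5 K/W
R_cellular glass = ln(43.1/27.1)/(2π×0.051×15.1) = 0.09589 K/W
R_outer film = 1/(h_o·2πr_oL) = 1/(26.1×2π×0.0431×15.1) = 0.00937 K/W
R_total = 0.1058 K/W
Q = ΔT/R_total = 33/0.1058

Q ≈ 312 W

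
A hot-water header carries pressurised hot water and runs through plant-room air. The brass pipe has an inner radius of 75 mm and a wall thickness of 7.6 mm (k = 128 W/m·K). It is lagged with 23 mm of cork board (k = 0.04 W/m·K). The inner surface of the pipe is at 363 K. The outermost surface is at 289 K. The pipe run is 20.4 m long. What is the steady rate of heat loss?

Radial resistances (cylindrical: R_cond = ln(r_o/r_i)/(2πkL), R_conv = 1/(h·2πrL)):
R_brass pipe wall = ln(82.6/75)/(2π×128×20.4) = 5.883×10^-6 K/W
R_cork board = ln(105.6/82.6)/(2π×0.04×20.4) = 0.04791 K/W
R_total = 0.04792 K/W
Q = ΔT/R_total = 74/0.04792

Q ≈ 1540 W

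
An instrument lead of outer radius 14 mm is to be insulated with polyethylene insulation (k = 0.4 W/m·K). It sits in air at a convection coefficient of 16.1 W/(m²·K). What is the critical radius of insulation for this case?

For a cylinder r_cr = k/h = 0.4/16.1
r_cr = 24.8 mm; since the bare radius (14 mm) is below r_cr, adding a thin layer of insulation will *increase* heat loss.

r_cr ≈ 24.8 mm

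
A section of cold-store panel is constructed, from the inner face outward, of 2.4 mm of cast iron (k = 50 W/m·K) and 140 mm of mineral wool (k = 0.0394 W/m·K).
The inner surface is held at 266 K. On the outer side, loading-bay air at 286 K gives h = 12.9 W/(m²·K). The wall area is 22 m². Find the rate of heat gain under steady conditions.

Q ≈ 121 W

Using the resistance-network approach (series):
R_cast iron = L/(kA) = 0.0024/(50×22) = 2.182×10^-6 K/W
R_mineral wool = L/(kA) = 0.14/(0.0394×22) = 0.1615 K/W
R_outer film = 1/(h_o·A) = 1/(12.9×22) = 0.003524 K/W
R_total = 0.165 K/W
Q = ΔT / R_total = 20 / 0.165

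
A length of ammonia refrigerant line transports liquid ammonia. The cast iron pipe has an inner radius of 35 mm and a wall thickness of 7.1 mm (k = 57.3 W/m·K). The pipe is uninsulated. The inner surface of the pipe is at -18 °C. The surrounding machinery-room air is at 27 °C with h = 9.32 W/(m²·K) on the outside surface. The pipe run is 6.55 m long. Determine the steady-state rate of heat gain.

Radial resistances (cylindrical: R_cond = ln(r_o/r_i)/(2πkL), R_conv = 1/(h·2πrL)):
R_cast iron pipe wall = ln(42.1/35)/(2π×57.3×6.55) = 7.832×10^-5 K/W
R_outer film = 1/(h_o·2πr_oL) = 1/(9.32×2π×0.0421×6.55) = 0.06193 K/W
R_total = 0.06201 K/W
Q = ΔT/R_total = 45/0.06201

Q ≈ 726 W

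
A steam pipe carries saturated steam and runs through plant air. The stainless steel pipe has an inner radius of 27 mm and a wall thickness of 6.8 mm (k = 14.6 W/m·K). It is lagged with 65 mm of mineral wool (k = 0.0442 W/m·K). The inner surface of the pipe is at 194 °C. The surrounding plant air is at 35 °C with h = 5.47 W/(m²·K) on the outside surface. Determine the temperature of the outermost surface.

T ≈ 46.3 °C

For a radial system each layer contributes R = ln(r_out/r_in)/(2πkL); films add R = 1/(hA).
R_stainless steel pipe wall = ln(33.8/27)/(2π×14.6×1) = 0.002449 K/W
R_mineral wool = ln(98.8/33.8)/(2π×0.0442×1) = 3.862 K/W
R_outer film = 1/(h_o·2πr_oL) = 1/(5.47×2π×0.0988×1) = 0.2945 K/W
R_total = 4.159 K/W
Q = ΔT/R_total = 159/4.159
Q = 38.2 W/m
T_interface = T_inner − Q·ΣR(inner→interface) = 194 − 38.2×3.865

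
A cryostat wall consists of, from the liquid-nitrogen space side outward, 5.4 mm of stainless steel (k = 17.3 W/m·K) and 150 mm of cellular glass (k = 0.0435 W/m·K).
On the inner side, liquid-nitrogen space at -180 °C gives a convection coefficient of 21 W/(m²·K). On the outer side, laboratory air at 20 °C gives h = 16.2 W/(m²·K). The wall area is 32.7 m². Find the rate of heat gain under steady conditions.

Q ≈ 1840 W

Using the resistance-network approach (series):
R_inner film = 1/(h_i·A) = 1/(21×32.7) = 0.001456 K/W
R_stainless steel = L/(kA) = 0.0054/(17.3×32.7) = 9.546×10^-6 K/W
R_cellular glass = L/(kA) = 0.15/(0.0435×32.7) = 0.1055 K/W
R_outer film = 1/(h_o·A) = 1/(16.2×32.7) = 0.001888 K/W
R_total = 0.1088 K/W
Q = ΔT / R_total = 200 / 0.1088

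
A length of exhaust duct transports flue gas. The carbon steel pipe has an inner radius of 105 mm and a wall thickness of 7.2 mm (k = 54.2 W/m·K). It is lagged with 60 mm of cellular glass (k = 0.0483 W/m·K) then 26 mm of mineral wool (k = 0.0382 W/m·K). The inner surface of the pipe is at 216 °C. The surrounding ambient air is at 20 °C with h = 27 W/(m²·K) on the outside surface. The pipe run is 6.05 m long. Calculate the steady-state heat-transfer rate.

Treating each annulus and film as a series resistance:
R_carbon steel pipe wall = ln(112.2/105)/(2π×54.2×6.05) = 3.219×10^-5 K/W
R_cellular glass = ln(172.2/112.2)/(2π×0.0483×6.05) = 0.2333 K/W
R_mineral wool = ln(198.2/172.2)/(2π×0.0382×6.05) = 0.09684 K/W
R_outer film = 1/(h_o·2πr_oL) = 1/(27×2π×0.1982×6.05) = 0.004916 K/W
R_total = 0.3351 K/W
Q = ΔT/R_total = 196/0.3351

Q ≈ 585 W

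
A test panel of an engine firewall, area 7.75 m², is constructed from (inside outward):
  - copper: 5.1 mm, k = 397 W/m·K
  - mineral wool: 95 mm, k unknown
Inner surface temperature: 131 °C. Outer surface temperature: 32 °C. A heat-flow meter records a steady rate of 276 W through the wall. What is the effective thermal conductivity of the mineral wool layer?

k ≈ 0.0342 W/(m·K)

Treating each layer as a thermal resistance in series:
R_copper = L/(kA) = 0.0051/(397×7.75) = 1.658×10^-6 K/W
Sum of known resistances R_other = 1.658×10^-6 K/W
Total R = ΔT/Q = 99/276 = 0.3587 K/W
R_mineral wool = R_total − R_other = 0.3587 K/W
k = L/(R·A) = 0.095/(0.3587×7.75)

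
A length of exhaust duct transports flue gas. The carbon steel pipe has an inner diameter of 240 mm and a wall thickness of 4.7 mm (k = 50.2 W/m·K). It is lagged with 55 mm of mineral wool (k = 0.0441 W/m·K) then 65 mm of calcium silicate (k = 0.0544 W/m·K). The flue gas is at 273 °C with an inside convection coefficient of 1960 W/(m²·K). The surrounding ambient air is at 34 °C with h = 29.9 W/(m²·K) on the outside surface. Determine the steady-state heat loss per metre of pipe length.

q′ ≈ 106 W/m

Per-layer cylindrical resistances, series-summed:
R_inner film = 1/(h_i·2πr₁L) = 1/(1960×2π×0.12×1) = 6.767×10^-4 K/W
R_carbon steel pipe wall = ln(124.7/120)/(2π×50.2×1) = 1.218×10^-4 K/W
R_mineral wool = ln(179.7/124.7)/(2π×0.0441×1) = 1.319 K/W
R_calcium silicate = ln(244.7/179.7)/(2π×0.0544×1) = 0.9033 K/W
R_outer film = 1/(h_o·2πr_oL) = 1/(29.9×2π×0.2447×1) = 0.02175 K/W
R_total = 2.244 K/W
Q = ΔT/R_total = 239/2.244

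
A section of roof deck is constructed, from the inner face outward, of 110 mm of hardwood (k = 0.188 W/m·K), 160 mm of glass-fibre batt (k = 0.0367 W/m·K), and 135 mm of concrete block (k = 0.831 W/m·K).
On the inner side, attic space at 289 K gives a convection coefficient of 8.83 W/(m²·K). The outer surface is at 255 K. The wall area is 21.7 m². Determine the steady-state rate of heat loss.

Treating each layer as a thermal resistance in series:
R_inner film = 1/(h_i·A) = 1/(8.83×21.7) = 0.005219 K/W
R_hardwood = L/(kA) = 0.11/(0.188×21.7) = 0.02696 K/W
R_glass-fibre batt = L/(kA) = 0.16/(0.0367×21.7) = 0.2009 K/W
R_concrete block = L/(kA) = 0.135/(0.831×21.7) = 0.007486 K/W
R_total = 0.2406 K/W
Q = ΔT / R_total = 34 / 0.2406

Q ≈ 141 W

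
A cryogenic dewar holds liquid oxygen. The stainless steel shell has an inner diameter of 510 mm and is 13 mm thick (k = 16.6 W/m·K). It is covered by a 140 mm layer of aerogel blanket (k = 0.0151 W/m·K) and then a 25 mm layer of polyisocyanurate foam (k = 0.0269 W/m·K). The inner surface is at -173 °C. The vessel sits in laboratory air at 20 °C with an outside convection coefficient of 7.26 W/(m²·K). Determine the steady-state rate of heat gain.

Q ≈ 26.7 W

For a spherical shell R = (1/r₁ − 1/r₂)/(4πk); film R = 1/(h·4πr²). In series:
R_stainless steel shell = (1/0.255 − 1/0.268)/(4π×16.6) = 9.119×10^-4 K/W
R_aerogel blanket = (1/0.268 − 1/0.408)/(4π×0.0151) = 6.748 K/W
R_polyisocyanurate foam = (1/0.408 − 1/0.433)/(4π×0.0269) = 0.4186 K/W
R_outer film = 1/(h·4πr_o²) = 1/(7.26×4π×0.433²) = 0.05846 K/W
R_total = 7.226 K/W
Q = ΔT/R_total = 193/7.226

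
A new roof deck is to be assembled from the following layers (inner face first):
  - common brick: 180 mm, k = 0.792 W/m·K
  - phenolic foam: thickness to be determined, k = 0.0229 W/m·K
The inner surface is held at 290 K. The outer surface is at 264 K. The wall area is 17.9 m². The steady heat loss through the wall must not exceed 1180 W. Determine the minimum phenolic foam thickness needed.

L ≈ 3.83 mm

Series thermal resistances:
R_common brick = L/(kA) = 0.18/(0.792×17.9) = 0.0127 K/W
Sum of the known resistances R_other = 0.0127 K/W
Required total resistance R_tot = ΔT/Q_allow = 26/1180 = 0.02203 K/W
R_phenolic foam = R_tot − R_other = 0.009337 K/W
L = R·k·A = 0.009337×0.0229×17.9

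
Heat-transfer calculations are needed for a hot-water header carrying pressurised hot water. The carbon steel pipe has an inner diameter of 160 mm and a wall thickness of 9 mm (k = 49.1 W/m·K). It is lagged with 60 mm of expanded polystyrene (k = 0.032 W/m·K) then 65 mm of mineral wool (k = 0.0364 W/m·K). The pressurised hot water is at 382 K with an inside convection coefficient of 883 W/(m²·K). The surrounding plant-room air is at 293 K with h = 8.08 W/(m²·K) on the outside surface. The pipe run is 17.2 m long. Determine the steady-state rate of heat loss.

Q ≈ 361 W

Cylindrical conduction, so R = ln(r₂/r₁)/(2πkL) per layer, in series:
R_inner film = 1/(h_i·2πr₁L) = 1/(883×2π×0.08×17.2) = 1.31×10^-4 K/W
R_carbon steel pipe wall = ln(89/80)/(2π×49.1×17.2) = 2.009×10^-5 K/W
R_expanded polystyrene = ln(149/89)/(2π×0.032×17.2) = 0.149 K/W
R_mineral wool = ln(214/149)/(2π×0.0364×17.2) = 0.09203 K/W
R_outer film = 1/(h_o·2πr_oL) = 1/(8.08×2π×0.214×17.2) = 0.005351 K/W
R_total = 0.2465 K/W
Q = ΔT/R_total = 89/0.2465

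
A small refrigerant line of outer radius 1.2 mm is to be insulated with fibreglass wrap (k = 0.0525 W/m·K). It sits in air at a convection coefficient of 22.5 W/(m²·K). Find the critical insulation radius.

For a cylinder r_cr = k/h = 0.0525/22.5
r_cr = 2.33 mm; since the bare radius (1.2 mm) is below r_cr, adding a thin layer of insulation will *increase* heat loss.

r_cr ≈ 2.33 mm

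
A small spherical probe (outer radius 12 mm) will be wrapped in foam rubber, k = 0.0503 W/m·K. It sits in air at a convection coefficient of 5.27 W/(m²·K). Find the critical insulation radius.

For a sphere r_cr = 2k/h = 2×0.0503/5.27
r_cr = 19.1 mm; since the bare radius (12 mm) is below r_cr, adding a thin layer of insulation will *increase* heat loss.

r_cr ≈ 19.1 mm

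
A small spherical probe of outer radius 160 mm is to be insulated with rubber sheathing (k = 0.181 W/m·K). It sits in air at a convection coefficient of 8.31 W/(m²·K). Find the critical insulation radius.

For a sphere r_cr = 2k/h = 2×0.181/8.31
r_cr = 43.6 mm; since the bare radius (160 mm) is above r_cr, any added insulation will reduce heat loss.

r_cr ≈ 43.6 mm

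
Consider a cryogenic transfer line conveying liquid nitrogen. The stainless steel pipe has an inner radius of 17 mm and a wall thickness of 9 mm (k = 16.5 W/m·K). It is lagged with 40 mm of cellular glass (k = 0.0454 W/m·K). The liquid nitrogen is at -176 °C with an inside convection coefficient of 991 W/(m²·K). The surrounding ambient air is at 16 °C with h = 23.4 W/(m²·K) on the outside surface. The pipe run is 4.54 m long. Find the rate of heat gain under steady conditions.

Q ≈ 258 W

Cylindrical conduction, so R = ln(r₂/r₁)/(2πkL) per layer, in series:
R_inner film = 1/(h_i·2πr₁L) = 1/(991×2π×0.017×4.54) = 0.002081 K/W
R_stainless steel pipe wall = ln(26/17)/(2π×16.5×4.54) = 9.027×10^-4 K/W
R_cellular glass = ln(66/26)/(2π×0.0454×4.54) = 0.7193 K/W
R_outer film = 1/(h_o·2πr_oL) = 1/(23.4×2π×0.066×4.54) = 0.0227 K/W
R_total = 0.745 K/W
Q = ΔT/R_total = 192/0.745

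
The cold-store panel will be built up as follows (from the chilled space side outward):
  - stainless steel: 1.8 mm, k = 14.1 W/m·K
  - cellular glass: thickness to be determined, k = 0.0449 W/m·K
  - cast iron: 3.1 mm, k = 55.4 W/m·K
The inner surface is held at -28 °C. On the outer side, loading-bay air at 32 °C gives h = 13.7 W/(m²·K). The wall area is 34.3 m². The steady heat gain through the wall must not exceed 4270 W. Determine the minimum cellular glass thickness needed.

L ≈ 18.4 mm

Using the resistance-network approach (series):
R_stainless steel = L/(kA) = 0.0018/(14.1×34.3) = 3.722×10^-6 K/W
R_cast iron = L/(kA) = 0.0031/(55.4×34.3) = 1.631×10^-6 K/W
R_outer film = 1/(h_o·A) = 1/(13.7×34.3) = 0.002128 K/W
Sum of the known resistances R_other = 0.002133 K/W
Required total resistance R_tot = ΔT/Q_allow = 60/4270 = 0.01405 K/W
R_cellular glass = R_tot − R_other = 0.01192 K/W
L = R·k·A = 0.01192×0.0449×34.3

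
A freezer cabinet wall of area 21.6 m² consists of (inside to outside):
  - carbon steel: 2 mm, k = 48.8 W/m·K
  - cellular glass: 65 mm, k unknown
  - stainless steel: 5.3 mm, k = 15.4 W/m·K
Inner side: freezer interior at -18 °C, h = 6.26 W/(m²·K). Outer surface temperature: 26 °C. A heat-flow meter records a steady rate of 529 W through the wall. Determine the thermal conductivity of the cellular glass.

Treating each layer as a thermal resistance in series:
R_inner film = 1/(h_i·A) = 1/(6.26×21.6) = 0.007396 K/W
R_carbon steel = L/(kA) = 0.002/(48.8×21.6) = 1.897×10^-6 K/W
R_stainless steel = L/(kA) = 0.0053/(15.4×21.6) = 1.593×10^-5 K/W
Sum of known resistances R_other = 0.007413 K/W
Total R = ΔT/Q = 44/529 = 0.08318 K/W
R_cellular glass = R_total − R_other = 0.07576 K/W
k = L/(R·A) = 0.065/(0.07576×21.6)

k ≈ 0.0397 W/(m·K)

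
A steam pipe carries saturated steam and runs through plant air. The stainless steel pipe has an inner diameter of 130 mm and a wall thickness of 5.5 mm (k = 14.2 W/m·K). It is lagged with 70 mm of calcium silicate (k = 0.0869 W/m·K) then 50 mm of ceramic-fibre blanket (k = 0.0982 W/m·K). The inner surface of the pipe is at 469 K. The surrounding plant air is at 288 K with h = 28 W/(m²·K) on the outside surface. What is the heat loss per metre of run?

q′ ≈ 101 W/m

Radial resistances (cylindrical: R_cond = ln(r_o/r_i)/(2πkL), R_conv = 1/(h·2πrL)):
R_stainless steel pipe wall = ln(70.5/65)/(2π×14.2×1) = 9.104×10^-4 K/W
R_calcium silicate = ln(140.5/70.5)/(2π×0.0869×1) = 1.263 K/W
R_ceramic-fibre blanket = ln(190.5/140.5)/(2π×0.0982×1) = 0.4934 K/W
R_outer film = 1/(h_o·2πr_oL) = 1/(28×2π×0.1905×1) = 0.02984 K/W
R_total = 1.787 K/W
Q = ΔT/R_total = 181/1.787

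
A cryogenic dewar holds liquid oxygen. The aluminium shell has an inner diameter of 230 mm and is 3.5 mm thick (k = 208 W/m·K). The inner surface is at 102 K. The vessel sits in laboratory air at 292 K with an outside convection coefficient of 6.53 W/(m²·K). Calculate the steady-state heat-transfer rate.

Q ≈ 219 W

Radial (spherical) resistances in series:
R_aluminium shell = (1/0.115 − 1/0.1185)/(4π×208) = 9.826×10^-5 K/W
R_outer film = 1/(h·4πr_o²) = 1/(6.53×4π×0.1185²) = 0.8678 K/W
R_total = 0.8679 K/W
Q = ΔT/R_total = 190/0.8679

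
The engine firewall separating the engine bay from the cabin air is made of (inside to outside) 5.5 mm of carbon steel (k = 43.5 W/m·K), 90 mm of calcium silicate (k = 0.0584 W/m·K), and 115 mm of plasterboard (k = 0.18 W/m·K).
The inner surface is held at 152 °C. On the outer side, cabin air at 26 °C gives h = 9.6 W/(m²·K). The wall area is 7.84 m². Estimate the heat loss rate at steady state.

Q ≈ 432 W

Treating each layer as a thermal resistance in series:
R_carbon steel = L/(kA) = 0.0055/(43.5×7.84) = 1.613×10^-5 K/W
R_calcium silicate = L/(kA) = 0.09/(0.0584×7.84) = 0.1966 K/W
R_plasterboard = L/(kA) = 0.115/(0.18×7.84) = 0.08149 K/W
R_outer film = 1/(h_o·A) = 1/(9.6×7.84) = 0.01329 K/W
R_total = 0.2914 K/W
Q = ΔT / R_total = 126 / 0.2914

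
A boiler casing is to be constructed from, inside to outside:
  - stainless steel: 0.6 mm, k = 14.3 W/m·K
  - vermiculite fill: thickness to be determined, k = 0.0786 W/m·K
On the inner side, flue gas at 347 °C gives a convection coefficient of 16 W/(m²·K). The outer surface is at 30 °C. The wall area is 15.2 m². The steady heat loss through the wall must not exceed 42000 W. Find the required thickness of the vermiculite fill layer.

L ≈ 4.1 mm

Treating each layer as a thermal resistance in series:
R_inner film = 1/(h_i·A) = 1/(16×15.2) = 0.004112 K/W
R_stainless steel = L/(kA) = 0.0006/(14.3×15.2) = 2.76×10^-6 K/W
Sum of the known resistances R_other = 0.004115 K/W
Required total resistance R_tot = ΔT/Q_allow = 317/42000 = 0.007548 K/W
R_vermiculite fill = R_tot − R_other = 0.003433 K/W
L = R·k·A = 0.003433×0.0786×15.2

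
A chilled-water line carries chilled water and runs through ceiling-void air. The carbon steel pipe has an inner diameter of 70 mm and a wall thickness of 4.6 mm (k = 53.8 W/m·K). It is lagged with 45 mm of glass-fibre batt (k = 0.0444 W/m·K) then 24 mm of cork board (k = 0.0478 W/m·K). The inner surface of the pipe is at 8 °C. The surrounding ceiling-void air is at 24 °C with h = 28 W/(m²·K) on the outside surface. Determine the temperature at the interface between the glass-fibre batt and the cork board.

Treating each annulus and film as a series resistance:
R_carbon steel pipe wall = ln(39.6/35)/(2π×53.8×1) = 3.653×10^-4 K/W
R_glass-fibre batt = ln(84.6/39.6)/(2π×0.0444×1) = 2.721 K/W
R_cork board = ln(108.6/84.6)/(2π×0.0478×1) = 0.8315 K/W
R_outer film = 1/(h_o·2πr_oL) = 1/(28×2π×0.1086×1) = 0.05234 K/W
R_total = 3.605 K/W
Q = ΔT/R_total = 16/3.605
Q = 4.44 W/m
T_interface = T_inner + Q·ΣR(inner→interface) = 8 + 4.44×2.721

T ≈ 20.1 °C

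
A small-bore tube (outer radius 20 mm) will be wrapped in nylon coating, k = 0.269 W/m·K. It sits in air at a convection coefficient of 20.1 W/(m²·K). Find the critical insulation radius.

For a cylinder r_cr = k/h = 0.269/20.1
r_cr = 13.4 mm; since the bare radius (20 mm) is above r_cr, any added insulation will reduce heat loss.

r_cr ≈ 13.4 mm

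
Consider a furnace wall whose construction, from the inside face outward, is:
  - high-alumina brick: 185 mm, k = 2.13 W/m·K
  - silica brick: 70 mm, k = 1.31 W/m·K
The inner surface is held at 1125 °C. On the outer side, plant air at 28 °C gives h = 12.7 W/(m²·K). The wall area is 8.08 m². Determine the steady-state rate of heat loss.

Model the wall as resistances in series:
R_high-alumina brick = L/(kA) = 0.185/(2.13×8.08) = 0.01075 K/W
R_silica brick = L/(kA) = 0.07/(1.31×8.08) = 0.006613 K/W
R_outer film = 1/(h_o·A) = 1/(12.7×8.08) = 0.009745 K/W
R_total = 0.02711 K/W
Q = ΔT / R_total = 1097 / 0.02711

Q ≈ 40500 W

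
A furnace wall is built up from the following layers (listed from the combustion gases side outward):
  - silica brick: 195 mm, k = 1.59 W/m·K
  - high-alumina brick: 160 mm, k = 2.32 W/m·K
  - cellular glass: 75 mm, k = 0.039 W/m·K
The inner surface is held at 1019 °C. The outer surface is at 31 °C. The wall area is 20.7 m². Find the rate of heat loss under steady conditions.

Q ≈ 9670 W

Using the resistance-network approach (series):
R_silica brick = L/(kA) = 0.195/(1.59×20.7) = 0.005925 K/W
R_high-alumina brick = L/(kA) = 0.16/(2.32×20.7) = 0.003332 K/W
R_cellular glass = L/(kA) = 0.075/(0.039×20.7) = 0.0929 K/W
R_total = 0.1022 K/W
Q = ΔT / R_total = 988 / 0.1022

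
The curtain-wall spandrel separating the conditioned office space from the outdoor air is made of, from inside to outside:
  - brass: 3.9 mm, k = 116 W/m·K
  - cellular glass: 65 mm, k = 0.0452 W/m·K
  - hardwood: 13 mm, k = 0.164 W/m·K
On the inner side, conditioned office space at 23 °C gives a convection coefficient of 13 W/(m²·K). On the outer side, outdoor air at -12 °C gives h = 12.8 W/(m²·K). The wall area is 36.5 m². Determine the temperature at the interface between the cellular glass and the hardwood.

T ≈ -8.71 °C

Series thermal resistances:
R_inner film = 1/(h_i·A) = 1/(13×36.5) = 0.002107 K/W
R_brass = L/(kA) = 0.0039/(116×36.5) = 9.211×10^-7 K/W
R_cellular glass = L/(kA) = 0.065/(0.0452×36.5) = 0.0394 K/W
R_hardwood = L/(kA) = 0.013/(0.164×36.5) = 0.002172 K/W
R_outer film = 1/(h_o·A) = 1/(12.8×36.5) = 0.00214 K/W
R_total = 0.04582 K/W;  Q = ΔT/R_total = 35/0.04582 = 763.9 W
T_interface = T_inner − Q·ΣR(inner→interface) = 23 − 764×0.04151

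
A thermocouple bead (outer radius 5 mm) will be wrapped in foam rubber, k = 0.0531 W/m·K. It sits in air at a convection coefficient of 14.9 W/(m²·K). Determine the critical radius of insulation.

r_cr ≈ 7.13 mm

For a sphere r_cr = 2k/h = 2×0.0531/14.9
r_cr = 7.13 mm; since the bare radius (5 mm) is below r_cr, adding a thin layer of insulation will *increase* heat loss.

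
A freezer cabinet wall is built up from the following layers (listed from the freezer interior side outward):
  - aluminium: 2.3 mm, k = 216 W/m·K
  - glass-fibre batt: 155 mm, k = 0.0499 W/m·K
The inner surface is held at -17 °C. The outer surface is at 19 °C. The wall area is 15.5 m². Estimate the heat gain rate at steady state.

Treating each layer as a thermal resistance in series:
R_aluminium = L/(kA) = 0.0023/(216×15.5) = 6.87×10^-7 K/W
R_glass-fibre batt = L/(kA) = 0.155/(0.0499×15.5) = 0.2004 K/W
R_total = 0.2004 K/W
Q = ΔT / R_total = 36 / 0.2004

Q ≈ 180 W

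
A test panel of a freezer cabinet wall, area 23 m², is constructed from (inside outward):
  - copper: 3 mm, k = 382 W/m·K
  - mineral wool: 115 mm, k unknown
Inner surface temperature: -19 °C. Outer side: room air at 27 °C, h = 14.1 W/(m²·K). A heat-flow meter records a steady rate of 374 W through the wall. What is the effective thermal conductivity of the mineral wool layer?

k ≈ 0.0417 W/(m·K)

Using the resistance-network approach (series):
R_copper = L/(kA) = 0.003/(382×23) = 3.415×10^-7 K/W
R_outer film = 1/(h_o·A) = 1/(14.1×23) = 0.003084 K/W
Sum of known resistances R_other = 0.003084 K/W
Total R = ΔT/Q = 46/374 = 0.123 K/W
R_mineral wool = R_total − R_other = 0.1199 K/W
k = L/(R·A) = 0.115/(0.1199×23)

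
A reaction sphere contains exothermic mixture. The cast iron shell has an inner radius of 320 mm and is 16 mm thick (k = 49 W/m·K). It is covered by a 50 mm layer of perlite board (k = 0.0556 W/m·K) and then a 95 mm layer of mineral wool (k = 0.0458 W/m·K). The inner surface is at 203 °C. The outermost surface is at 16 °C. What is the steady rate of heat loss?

Q ≈ 130 W

For a spherical shell R = (1/r₁ − 1/r₂)/(4πk); film R = 1/(h·4πr²). In series:
R_cast iron shell = (1/0.32 − 1/0.336)/(4π×49) = 2.417×10^-4 K/W
R_perlite board = (1/0.336 − 1/0.386)/(4π×0.0556) = 0.5518 K/W
R_mineral wool = (1/0.386 − 1/0.481)/(4π×0.0458) = 0.889 K/W
R_total = 1.441 K/W
Q = ΔT/R_total = 187/1.441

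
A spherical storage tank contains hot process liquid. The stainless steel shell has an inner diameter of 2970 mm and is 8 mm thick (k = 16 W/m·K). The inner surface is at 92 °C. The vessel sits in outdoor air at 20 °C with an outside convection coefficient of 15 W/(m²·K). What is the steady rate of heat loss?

For a spherical shell R = (1/r₁ − 1/r₂)/(4πk); film R = 1/(h·4πr²). In series:
R_stainless steel shell = (1/1.485 − 1/1.493)/(4π×16) = 1.795×10^-5 K/W
R_outer film = 1/(h·4πr_o²) = 1/(15×4π×1.493²) = 0.00238 K/W
R_total = 0.002398 K/W
Q = ΔT/R_total = 72/0.002398

Q ≈ 30000 W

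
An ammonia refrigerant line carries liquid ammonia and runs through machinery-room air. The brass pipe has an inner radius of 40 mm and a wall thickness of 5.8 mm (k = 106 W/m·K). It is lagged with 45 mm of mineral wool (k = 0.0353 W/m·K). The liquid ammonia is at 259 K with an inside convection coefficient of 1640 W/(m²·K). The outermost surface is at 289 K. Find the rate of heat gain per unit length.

For a radial system each layer contributes R = ln(r_out/r_in)/(2πkL); films add R = 1/(hA).
R_inner film = 1/(h_i·2πr₁L) = 1/(1640×2π×0.04×1) = 0.002426 K/W
R_brass pipe wall = ln(45.8/40)/(2π×106×1) = 2.033×10^-4 K/W
R_mineral wool = ln(90.8/45.8)/(2π×0.0353×1) = 3.086 K/W
R_total = 3.088 K/W
Q = ΔT/R_total = 30/3.088

q′ ≈ 9.71 W/m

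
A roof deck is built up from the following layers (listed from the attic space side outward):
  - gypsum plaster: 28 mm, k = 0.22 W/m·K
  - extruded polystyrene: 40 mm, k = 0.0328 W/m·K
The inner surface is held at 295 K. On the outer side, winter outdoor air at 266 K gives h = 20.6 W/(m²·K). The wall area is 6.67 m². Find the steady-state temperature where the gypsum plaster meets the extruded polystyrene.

T ≈ 292 K

Using the resistance-network approach (series):
R_gypsum plaster = L/(kA) = 0.028/(0.22×6.67) = 0.01908 K/W
R_extruded polystyrene = L/(kA) = 0.04/(0.0328×6.67) = 0.1828 K/W
R_outer film = 1/(h_o·A) = 1/(20.6×6.67) = 0.007278 K/W
R_total = 0.2092 K/W;  Q = ΔT/R_total = 29/0.2092 = 138.6 W
T_interface = T_inner − Q·ΣR(inner→interface) = 295 − 139×0.01908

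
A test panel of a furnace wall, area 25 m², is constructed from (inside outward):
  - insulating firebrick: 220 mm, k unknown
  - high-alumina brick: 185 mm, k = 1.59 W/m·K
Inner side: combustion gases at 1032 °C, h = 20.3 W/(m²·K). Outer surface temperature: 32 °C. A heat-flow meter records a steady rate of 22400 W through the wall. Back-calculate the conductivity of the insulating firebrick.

k ≈ 0.231 W/(m·K)

Thermal resistances in series:
R_inner film = 1/(h_i·A) = 1/(20.3×25) = 0.00197 K/W
R_high-alumina brick = L/(kA) = 0.185/(1.59×25) = 0.004654 K/W
Sum of known resistances R_other = 0.006625 K/W
Total R = ΔT/Q = 1000/22400 = 0.04464 K/W
R_insulating firebrick = R_total − R_other = 0.03802 K/W
k = L/(R·A) = 0.22/(0.03802×25)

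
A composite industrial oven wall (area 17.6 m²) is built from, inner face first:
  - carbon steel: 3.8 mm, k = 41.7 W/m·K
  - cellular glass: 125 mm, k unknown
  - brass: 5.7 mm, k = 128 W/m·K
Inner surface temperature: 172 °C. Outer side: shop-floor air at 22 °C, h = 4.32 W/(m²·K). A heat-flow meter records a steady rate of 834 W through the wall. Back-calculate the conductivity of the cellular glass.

k ≈ 0.0426 W/(m·K)

Model the wall as resistances in series:
R_carbon steel = L/(kA) = 0.0038/(41.7×17.6) = 5.178×10^-6 K/W
R_brass = L/(kA) = 0.0057/(128×17.6) = 2.53×10^-6 K/W
R_outer film = 1/(h_o·A) = 1/(4.32×17.6) = 0.01315 K/W
Sum of known resistances R_other = 0.01316 K/W
Total R = ΔT/Q = 150/834 = 0.1799 K/W
R_cellular glass = R_total − R_other = 0.1667 K/W
k = L/(R·A) = 0.125/(0.1667×17.6)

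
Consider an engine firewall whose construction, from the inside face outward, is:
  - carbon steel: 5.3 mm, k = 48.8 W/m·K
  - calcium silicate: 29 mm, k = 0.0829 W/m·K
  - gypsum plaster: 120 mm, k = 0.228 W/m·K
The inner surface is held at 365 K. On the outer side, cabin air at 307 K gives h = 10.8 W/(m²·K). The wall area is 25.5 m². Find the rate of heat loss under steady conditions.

Treating each layer as a thermal resistance in series:
R_carbon steel = L/(kA) = 0.0053/(48.8×25.5) = 4.259×10^-6 K/W
R_calcium silicate = L/(kA) = 0.029/(0.0829×25.5) = 0.01372 K/W
R_gypsum plaster = L/(kA) = 0.12/(0.228×25.5) = 0.02064 K/W
R_outer film = 1/(h_o·A) = 1/(10.8×25.5) = 0.003631 K/W
R_total = 0.03799 K/W
Q = ΔT / R_total = 58 / 0.03799

Q ≈ 1530 W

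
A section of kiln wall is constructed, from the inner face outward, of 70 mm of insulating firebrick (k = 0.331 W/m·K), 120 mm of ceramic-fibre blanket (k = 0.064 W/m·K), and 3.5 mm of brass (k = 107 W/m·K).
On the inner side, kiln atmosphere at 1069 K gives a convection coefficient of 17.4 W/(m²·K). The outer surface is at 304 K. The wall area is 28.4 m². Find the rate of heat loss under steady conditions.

Q ≈ 10100 W

Series thermal resistances:
R_inner film = 1/(h_i·A) = 1/(17.4×28.4) = 0.002024 K/W
R_insulating firebrick = L/(kA) = 0.07/(0.331×28.4) = 0.007446 K/W
R_ceramic-fibre blanket = L/(kA) = 0.12/(0.064×28.4) = 0.06602 K/W
R_brass = L/(kA) = 0.0035/(107×28.4) = 1.152×10^-6 K/W
R_total = 0.07549 K/W
Q = ΔT / R_total = 765 / 0.07549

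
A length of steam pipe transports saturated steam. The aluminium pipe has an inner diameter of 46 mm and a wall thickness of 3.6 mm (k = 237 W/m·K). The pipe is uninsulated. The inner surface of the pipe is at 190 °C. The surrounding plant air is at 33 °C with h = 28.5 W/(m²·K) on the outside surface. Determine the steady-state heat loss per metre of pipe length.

Per-layer cylindrical resistances, series-summed:
R_aluminium pipe wall = ln(26.6/23)/(2π×237×1) = 9.765×10^-5 K/W
R_outer film = 1/(h_o·2πr_oL) = 1/(28.5×2π×0.0266×1) = 0.2099 K/W
R_total = 0.21 K/W
Q = ΔT/R_total = 157/0.21

q′ ≈ 747 W/m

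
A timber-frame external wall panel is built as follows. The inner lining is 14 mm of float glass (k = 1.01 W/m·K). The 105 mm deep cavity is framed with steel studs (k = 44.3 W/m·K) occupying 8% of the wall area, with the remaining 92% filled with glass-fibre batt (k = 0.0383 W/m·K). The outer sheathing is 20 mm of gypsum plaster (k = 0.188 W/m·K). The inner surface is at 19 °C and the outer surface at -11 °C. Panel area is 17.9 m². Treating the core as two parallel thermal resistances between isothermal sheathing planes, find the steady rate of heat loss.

Q ≈ 3590 W

Sheathing layers in series; stud and cavity paths in parallel between them.
R_inner = 0.014/(1.01×17.9) = 7.744×10^-4 K/W
R_stud  = 0.105/(44.3×0.08×17.9) = 0.001655 K/W
R_cav   = 0.105/(0.0383×0.92×17.9) = 0.1665 K/W
1/R_core = 1/R_stud + 1/R_cav → R_core = 0.001639 K/W
R_outer = 0.02/(0.188×17.9) = 0.005943 K/W
R_total = 0.008356 K/W
Q = ΔT/R_total = 30/0.008356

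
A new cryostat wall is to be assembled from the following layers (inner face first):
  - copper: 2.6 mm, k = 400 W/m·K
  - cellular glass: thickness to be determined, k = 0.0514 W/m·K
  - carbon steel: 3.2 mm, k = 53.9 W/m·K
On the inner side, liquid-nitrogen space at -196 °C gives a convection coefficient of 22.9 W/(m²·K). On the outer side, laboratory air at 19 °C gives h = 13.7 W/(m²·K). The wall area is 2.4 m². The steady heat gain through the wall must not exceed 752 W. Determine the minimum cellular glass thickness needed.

L ≈ 29.3 mm

Using the resistance-network approach (series):
R_inner film = 1/(h_i·A) = 1/(22.9×2.4) = 0.0182 K/W
R_copper = L/(kA) = 0.0026/(400×2.4) = 2.708×10^-6 K/W
R_carbon steel = L/(kA) = 0.0032/(53.9×2.4) = 2.474×10^-5 K/W
R_outer film = 1/(h_o·A) = 1/(13.7×2.4) = 0.03041 K/W
Sum of the known resistances R_other = 0.04864 K/W
Required total resistance R_tot = ΔT/Q_allow = 215/752 = 0.2859 K/W
R_cellular glass = R_tot − R_other = 0.2373 K/W
L = R·k·A = 0.2373×0.0514×2.4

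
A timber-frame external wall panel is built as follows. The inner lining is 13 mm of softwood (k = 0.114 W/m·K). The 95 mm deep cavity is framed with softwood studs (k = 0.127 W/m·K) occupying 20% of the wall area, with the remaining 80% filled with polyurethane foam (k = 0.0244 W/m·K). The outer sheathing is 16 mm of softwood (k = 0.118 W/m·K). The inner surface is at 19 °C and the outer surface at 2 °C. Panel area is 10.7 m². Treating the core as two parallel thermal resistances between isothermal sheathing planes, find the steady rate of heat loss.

Q ≈ 76.9 W

Sheathing layers in series; stud and cavity paths in parallel between them.
R_inner = 0.013/(0.114×10.7) = 0.01066 K/W
R_stud  = 0.095/(0.127×0.2×10.7) = 0.3495 K/W
R_cav   = 0.095/(0.0244×0.8×10.7) = 0.4548 K/W
1/R_core = 1/R_stud + 1/R_cav → R_core = 0.1977 K/W
R_outer = 0.016/(0.118×10.7) = 0.01267 K/W
R_total = 0.221 K/W
Q = ΔT/R_total = 17/0.221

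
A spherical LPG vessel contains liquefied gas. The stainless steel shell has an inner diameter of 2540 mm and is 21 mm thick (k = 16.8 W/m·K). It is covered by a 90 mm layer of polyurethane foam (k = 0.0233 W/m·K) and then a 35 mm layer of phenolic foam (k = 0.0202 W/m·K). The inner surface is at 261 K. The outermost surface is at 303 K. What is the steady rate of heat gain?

Spherical conduction: R = (1/r_in − 1/r_out)/(4πk) per layer; series-sum.
R_stainless steel shell = (1/1.27 − 1/1.291)/(4π×16.8) = 6.067×10^-5 K/W
R_polyurethane foam = (1/1.291 − 1/1.381)/(4π×0.0233) = 0.1724 K/W
R_phenolic foam = (1/1.381 − 1/1.416)/(4π×0.0202) = 0.07051 K/W
R_total = 0.243 K/W
Q = ΔT/R_total = 42/0.243

Q ≈ 173 W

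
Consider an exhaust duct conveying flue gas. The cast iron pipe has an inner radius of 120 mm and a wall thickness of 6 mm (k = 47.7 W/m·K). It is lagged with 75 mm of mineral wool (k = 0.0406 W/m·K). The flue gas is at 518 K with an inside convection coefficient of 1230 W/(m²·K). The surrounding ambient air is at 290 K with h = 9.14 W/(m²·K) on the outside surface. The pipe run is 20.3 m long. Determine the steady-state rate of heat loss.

For a radial system each layer contributes R = ln(r_out/r_in)/(2πkL); films add R = 1/(hA).
R_inner film = 1/(h_i·2πr₁L) = 1/(1230×2π×0.12×20.3) = 5.312×10^-5 K/W
R_cast iron pipe wall = ln(126/120)/(2π×47.7×20.3) = 8.019×10^-6 K/W
R_mineral wool = ln(201/126)/(2π×0.0406×20.3) = 0.09019 K/W
R_outer film = 1/(h_o·2πr_oL) = 1/(9.14×2π×0.201×20.3) = 0.004268 K/W
R_total = 0.09451 K/W
Q = ΔT/R_total = 228/0.09451

Q ≈ 2410 W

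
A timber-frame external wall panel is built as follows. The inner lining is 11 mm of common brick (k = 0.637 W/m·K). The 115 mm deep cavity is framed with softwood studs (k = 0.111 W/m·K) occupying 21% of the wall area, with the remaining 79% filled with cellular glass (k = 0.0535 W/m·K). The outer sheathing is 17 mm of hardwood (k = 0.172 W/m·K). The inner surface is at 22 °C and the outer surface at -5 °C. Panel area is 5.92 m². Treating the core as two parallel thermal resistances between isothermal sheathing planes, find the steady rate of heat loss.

Sheathing layers in series; stud and cavity paths in parallel between them.
R_inner = 0.011/(0.637×5.92) = 0.002917 K/W
R_stud  = 0.115/(0.111×0.21×5.92) = 0.8334 K/W
R_cav   = 0.115/(0.0535×0.79×5.92) = 0.4596 K/W
1/R_core = 1/R_stud + 1/R_cav → R_core = 0.2962 K/W
R_outer = 0.017/(0.172×5.92) = 0.0167 K/W
R_total = 0.3158 K/W
Q = ΔT/R_total = 27/0.3158

Q ≈ 85.5 W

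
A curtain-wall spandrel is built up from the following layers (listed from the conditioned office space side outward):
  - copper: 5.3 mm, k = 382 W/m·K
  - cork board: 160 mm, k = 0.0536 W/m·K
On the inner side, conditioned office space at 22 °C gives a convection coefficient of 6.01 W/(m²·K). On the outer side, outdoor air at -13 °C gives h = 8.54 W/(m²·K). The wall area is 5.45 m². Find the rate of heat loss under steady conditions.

Q ≈ 58.4 W

Series thermal resistances:
R_inner film = 1/(h_i·A) = 1/(6.01×5.45) = 0.03053 K/W
R_copper = L/(kA) = 0.0053/(382×5.45) = 2.546×10^-6 K/W
R_cork board = L/(kA) = 0.16/(0.0536×5.45) = 0.5477 K/W
R_outer film = 1/(h_o·A) = 1/(8.54×5.45) = 0.02149 K/W
R_total = 0.5997 K/W
Q = ΔT / R_total = 35 / 0.5997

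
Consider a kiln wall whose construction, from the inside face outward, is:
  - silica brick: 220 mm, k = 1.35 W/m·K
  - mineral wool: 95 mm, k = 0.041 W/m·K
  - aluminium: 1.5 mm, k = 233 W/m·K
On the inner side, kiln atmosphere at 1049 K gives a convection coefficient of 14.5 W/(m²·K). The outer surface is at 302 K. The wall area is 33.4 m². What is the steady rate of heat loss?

Q ≈ 9790 W

Thermal resistances in series:
R_inner film = 1/(h_i·A) = 1/(14.5×33.4) = 0.002065 K/W
R_silica brick = L/(kA) = 0.22/(1.35×33.4) = 0.004879 K/W
R_mineral wool = L/(kA) = 0.095/(0.041×33.4) = 0.06937 K/W
R_aluminium = L/(kA) = 0.0015/(233×33.4) = 1.927×10^-7 K/W
R_total = 0.07632 K/W
Q = ΔT / R_total = 747 / 0.07632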